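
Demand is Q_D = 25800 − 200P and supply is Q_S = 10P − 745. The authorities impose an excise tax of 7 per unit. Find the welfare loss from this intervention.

233.33

In inverse form: demand P = 129 − 0.005Q, supply P = 74.5 + 0.1Q.
Competitive equilibrium: 129 − 0.005Q = 74.5 + 0.1Q → Q* = 519.0476, P* = 126.4048.
With the tax, the buyer price exceeds the seller price by 7: (129 − 0.005Q) − (74.5 + 0.1Q) = 7 → Q' = 452.381.
ΔQ = 519.0476 − 452.381 = 66.6666; the wedge equals the tax, 7.
The triangle = ½ × 66.6666 × 7 = 233.33.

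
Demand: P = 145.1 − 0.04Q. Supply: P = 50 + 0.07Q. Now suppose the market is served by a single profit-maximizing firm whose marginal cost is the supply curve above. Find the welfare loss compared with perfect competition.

Competitive equilibrium: 145.1 − 0.04Q = 50 + 0.07Q → Q* = 864.5455, P* = 110.5182.
Marginal revenue: MR = 145.1 − 0.08Q. Set MR = MC: 145.1 − 0.08Q = 50 + 0.07Q → Q_m = 634.
Price P_m = 145.1 − 0.04·634 = 119.74; MC(Q_m) = 50 + 0.07·634 = 94.38.
Competitive Q* = 864.5455, so ΔQ = 230.5455; wedge = 119.74 − 94.38 = 25.36.
Welfare loss = ½ × 230.5455 × 25.36 = 2923.32.

2923.32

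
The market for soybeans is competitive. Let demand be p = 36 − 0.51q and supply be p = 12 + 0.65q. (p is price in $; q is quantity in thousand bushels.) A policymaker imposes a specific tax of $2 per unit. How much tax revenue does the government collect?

Competitive equilibrium: 36 − 0.51q = 12 + 0.65q → q* = 20.6897, p* = 25.4483.
With the tax, the buyer price exceeds the seller price by 2: (36 − 0.51q) − (12 + 0.65q) = 2 → q' = 18.9655.
Tax revenue = 2 × 18.9655 = $37.93 thousand.

$37.93 thousand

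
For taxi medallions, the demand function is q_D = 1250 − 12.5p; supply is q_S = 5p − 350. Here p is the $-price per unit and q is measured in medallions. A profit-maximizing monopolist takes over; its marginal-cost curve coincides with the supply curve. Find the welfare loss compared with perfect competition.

$79.37

In inverse form: demand p = 100 − 0.08q, supply p = 70 + 0.2q.
Competitive equilibrium: 100 − 0.08q = 70 + 0.2q → q* = 107.14286, p* = 91.42857.
Marginal revenue: MR = 100 − 0.16q. Set MR = MC: 100 − 0.16q = 70 + 0.2q → q_m = 83.33333.
Price p_m = 100 − 0.08·83.33333 = 93.33333; MC(q_m) = 70 + 0.2·83.33333 = 86.66667.
Competitive q* = 107.14286, so Δq = 23.80953; wedge = 93.33333 − 86.66667 = 6.66666.
The triangle = ½ × 23.80953 × 6.66666 = $79.37.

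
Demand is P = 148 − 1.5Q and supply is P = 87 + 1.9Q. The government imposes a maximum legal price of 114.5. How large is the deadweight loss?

20.44

Competitive equilibrium: 148 − 1.5Q = 87 + 1.9Q → Q* = 17.9412, P* = 121.0882.
At the ceiling P = 114.5, quantity supplied = (114.5 − 87)/1.9 = 14.4737.
Willingness to pay at Q' = 14.4737: 148 − 1.5·14.4737 = 126.2895.
ΔQ = 17.9412 − 14.4737 = 3.4675; wedge = 126.2895 − 114.5 = 11.7895.
Deadweight loss = ½ × 3.4675 × 11.7895 = 20.44.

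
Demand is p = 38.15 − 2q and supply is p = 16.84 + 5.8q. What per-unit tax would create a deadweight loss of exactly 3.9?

Competitive equilibrium: 38.15 − 2q = 16.84 + 5.8q → q* = 2.7321, p* = 32.6859.
A tax t gives Δq = t/7.8 and wedge t, so DWL = t²/15.6.
t²/15.6 = 3.9 → t² = 60.84 → t = 7.8.

7.8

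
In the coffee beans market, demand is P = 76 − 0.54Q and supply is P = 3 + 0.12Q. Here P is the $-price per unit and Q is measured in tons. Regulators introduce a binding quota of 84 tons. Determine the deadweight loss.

$233.60

Competitive equilibrium: 76 − 0.54Q = 3 + 0.12Q → Q* = 110.6061, P* = 16.2727.
At Q = 84: demand price = 76 − 0.54·84 = 30.64; supply price = 3 + 0.12·84 = 13.08.
ΔQ = 110.6061 − 84 = 26.6061; wedge = 30.64 − 13.08 = 17.56.
DWL = ½ × 26.6061 × 17.56 = $233.60.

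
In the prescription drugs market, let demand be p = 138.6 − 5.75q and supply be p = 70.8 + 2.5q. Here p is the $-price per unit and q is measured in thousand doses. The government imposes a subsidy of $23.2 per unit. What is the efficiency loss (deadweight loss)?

$32.62 thousand

Competitive equilibrium: 138.6 − 5.75q = 70.8 + 2.5q → q* = 8.2182, p* = 91.3455.
The subsidy lowers effective supply by 23.2: p = 47.6 + 2.5q.
New quantity: 138.6 − 5.75q = 47.6 + 2.5q → q' = 11.0303.
Overproduction Δq = 11.0303 − 8.2182 = 2.8121; wedge = subsidy = 23.2.
Welfare loss = ½ × 2.8121 × 23.2 = $32.62 thousand.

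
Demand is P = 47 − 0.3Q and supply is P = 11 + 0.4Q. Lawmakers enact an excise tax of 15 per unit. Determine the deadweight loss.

Competitive equilibrium: 47 − 0.3Q = 11 + 0.4Q → Q* = 51.4286, P* = 31.5714.
With the tax, the buyer price exceeds the seller price by 15: (47 − 0.3Q) − (11 + 0.4Q) = 15 → Q' = 30.
ΔQ = 51.4286 − 30 = 21.4286; the wedge equals the tax, 15.
DWL = ½ × 21.4286 × 15 = 160.71.

160.71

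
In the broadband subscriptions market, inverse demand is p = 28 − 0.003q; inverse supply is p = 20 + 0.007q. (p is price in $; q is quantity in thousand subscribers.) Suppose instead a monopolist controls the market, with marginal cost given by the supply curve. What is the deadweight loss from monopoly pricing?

$170.41 thousand

Competitive equilibrium: 28 − 0.003q = 20 + 0.007q → q* = 800, p* = 25.6.
Marginal revenue: MR = 28 − 0.006q. Set MR = MC: 28 − 0.006q = 20 + 0.007q → q_m = 615.3846.
Price p_m = 28 − 0.003·615.3846 = 26.1538; MC(q_m) = 20 + 0.007·615.3846 = 24.3077.
Competitive q* = 800, so Δq = 184.6154; wedge = 26.1538 − 24.3077 = 1.8461.
The triangle = ½ × 184.6154 × 1.8461 = $170.41 thousand.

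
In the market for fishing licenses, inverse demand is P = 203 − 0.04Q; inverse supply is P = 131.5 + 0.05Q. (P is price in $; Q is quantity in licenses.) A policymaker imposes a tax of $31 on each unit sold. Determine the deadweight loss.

$5338.89

Competitive equilibrium: 203 − 0.04Q = 131.5 + 0.05Q → Q* = 794.4444, P* = 171.2222.
With the tax, the buyer price exceeds the seller price by 31: (203 − 0.04Q) − (131.5 + 0.05Q) = 31 → Q' = 450.
ΔQ = 794.4444 − 450 = 344.4444; the wedge equals the tax, 31.
DWL = ½ × 344.4444 × 31 = $5338.89.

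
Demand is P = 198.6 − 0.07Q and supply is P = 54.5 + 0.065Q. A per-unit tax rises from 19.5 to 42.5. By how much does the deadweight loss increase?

5281.48

Competitive equilibrium: 198.6 − 0.07Q = 54.5 + 0.065Q → Q* = 1067.4074, P* = 123.8815.
For a per-unit tax t: ΔQ = t/0.135, so DWL = ½·t·(t/0.135) = t²/0.27.
At t = 19.5: DWL = 1408.333. At t = 42.5: DWL = 6689.815.
Increase = 6689.815 − 1408.333 = 5281.48.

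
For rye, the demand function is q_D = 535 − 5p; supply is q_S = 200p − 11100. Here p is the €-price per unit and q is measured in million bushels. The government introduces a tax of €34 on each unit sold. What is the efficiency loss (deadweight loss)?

€2819.51 million

In inverse form: demand p = 107 − 0.2q, supply p = 55.5 + 0.005q.
Competitive equilibrium: 107 − 0.2q = 55.5 + 0.005q → q* = 251.2195, p* = 56.7561.
With the tax, the buyer price exceeds the seller price by 34: (107 − 0.2q) − (55.5 + 0.005q) = 34 → q' = 85.3659.
Δq = 251.2195 − 85.3659 = 165.8536; the wedge equals the tax, 34.
Welfare loss = ½ × 165.8536 × 34 = €2819.51 million.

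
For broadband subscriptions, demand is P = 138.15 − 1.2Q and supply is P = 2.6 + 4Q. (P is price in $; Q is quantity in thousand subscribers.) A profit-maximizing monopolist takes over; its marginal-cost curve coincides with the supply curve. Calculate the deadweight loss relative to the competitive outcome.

$62.11 thousand

Competitive equilibrium: 138.15 − 1.2Q = 2.6 + 4Q → Q* = 26.0673, P* = 106.8692.
Marginal revenue: MR = 138.15 − 2.4Q. Set MR = MC: 138.15 − 2.4Q = 2.6 + 4Q → Q_m = 21.1797.
Price P_m = 138.15 − 1.2·21.1797 = 112.7344; MC(Q_m) = 2.6 + 4·21.1797 = 87.3188.
Competitive Q* = 26.0673, so ΔQ = 4.8876; wedge = 112.7344 − 87.3188 = 25.4156.
Welfare loss = ½ × 4.8876 × 25.4156 = $62.11 thousand.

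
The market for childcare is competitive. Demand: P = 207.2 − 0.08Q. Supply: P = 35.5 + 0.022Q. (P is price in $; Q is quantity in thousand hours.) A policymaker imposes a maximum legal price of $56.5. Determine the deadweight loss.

$27087.72 thousand

Competitive equilibrium: 207.2 − 0.08Q = 35.5 + 0.022Q → Q* = 1683.33333, P* = 72.53333.
At the ceiling P = 56.5, quantity supplied = (56.5 − 35.5)/0.022 = 954.54545.
Willingness to pay at Q' = 954.54545: 207.2 − 0.08·954.54545 = 130.83636.
ΔQ = 1683.33333 − 954.54545 = 728.78788; wedge = 130.83636 − 56.5 = 74.33636.
Welfare loss = ½ × 728.78788 × 74.33636 = $27087.72 thousand.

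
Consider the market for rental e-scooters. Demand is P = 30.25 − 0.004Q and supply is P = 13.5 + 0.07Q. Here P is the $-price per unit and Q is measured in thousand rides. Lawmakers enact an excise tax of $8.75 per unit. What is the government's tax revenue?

$945.95 thousand

Competitive equilibrium: 30.25 − 0.004Q = 13.5 + 0.07Q → Q* = 226.3514, P* = 29.3446.
With the tax, the buyer price exceeds the seller price by 8.75: (30.25 − 0.004Q) − (13.5 + 0.07Q) = 8.75 → Q' = 108.1081.
Tax revenue = 8.75 × 108.1081 = $945.95 thousand.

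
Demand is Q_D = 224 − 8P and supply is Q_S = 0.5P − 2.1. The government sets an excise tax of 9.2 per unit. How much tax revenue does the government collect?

In inverse form: demand P = 28 − 0.125Q, supply P = 4.2 + 2Q.
Competitive equilibrium: 28 − 0.125Q = 4.2 + 2Q → Q* = 11.2, P* = 26.6.
With the tax, the buyer price exceeds the seller price by 9.2: (28 − 0.125Q) − (4.2 + 2Q) = 9.2 → Q' = 6.8706.
Tax revenue = 9.2 × 6.8706 = 63.21.

63.21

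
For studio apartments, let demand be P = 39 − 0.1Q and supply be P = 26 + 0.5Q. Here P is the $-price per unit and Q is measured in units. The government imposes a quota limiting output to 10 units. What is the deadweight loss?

$40.83

Competitive equilibrium: 39 − 0.1Q = 26 + 0.5Q → Q* = 21.6667, P* = 36.8333.
At Q = 10: demand price = 39 − 0.1·10 = 38; supply price = 26 + 0.5·10 = 31.
ΔQ = 21.6667 − 10 = 11.6667; wedge = 38 − 31 = 7.
The triangle = ½ × 11.6667 × 7 = $40.83.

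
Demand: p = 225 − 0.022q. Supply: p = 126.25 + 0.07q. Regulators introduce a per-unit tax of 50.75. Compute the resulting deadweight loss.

Competitive equilibrium: 225 − 0.022q = 126.25 + 0.07q → q* = 1073.3696, p* = 201.3859.
With the tax, the buyer price exceeds the seller price by 50.75: (225 − 0.022q) − (126.25 + 0.07q) = 50.75 → q' = 521.7391.
Δq = 1073.3696 − 521.7391 = 551.6305; the wedge equals the tax, 50.75.
The triangle = ½ × 551.6305 × 50.75 = 13997.62.

13997.62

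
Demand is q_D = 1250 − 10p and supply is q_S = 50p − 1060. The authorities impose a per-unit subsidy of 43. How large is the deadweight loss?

In inverse form: demand p = 125 − 0.1q, supply p = 21.2 + 0.02q.
Competitive equilibrium: 125 − 0.1q = 21.2 + 0.02q → q* = 865, p* = 38.5.
The subsidy lowers effective supply by 43: p = 0.02q − 21.8.
New quantity: 125 − 0.1q = 0.02q − 21.8 → q' = 1223.3333.
Overproduction Δq = 1223.3333 − 865 = 358.3333; wedge = subsidy = 43.
DWL = ½ × 358.3333 × 43 = 7704.17.

7704.17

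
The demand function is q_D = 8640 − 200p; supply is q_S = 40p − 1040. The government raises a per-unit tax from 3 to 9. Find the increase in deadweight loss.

In inverse form: demand p = 43.2 − 0.005q, supply p = 26 + 0.025q.
Competitive equilibrium: 43.2 − 0.005q = 26 + 0.025q → q* = 573.3333, p* = 40.3333.
For a per-unit tax t: Δq = t/0.03, so DWL = ½·t·(t/0.03) = t²/0.06.
At t = 3: DWL = 150. At t = 9: DWL = 1350.
Increase = 1350 − 150 = 1200.

1200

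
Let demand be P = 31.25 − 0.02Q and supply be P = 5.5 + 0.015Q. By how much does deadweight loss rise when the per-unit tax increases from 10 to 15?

Competitive equilibrium: 31.25 − 0.02Q = 5.5 + 0.015Q → Q* = 735.7143, P* = 16.5357.
For a per-unit tax t: ΔQ = t/0.035, so DWL = ½·t·(t/0.035) = t²/0.07.
At t = 10: DWL = 1428.5714. At t = 15: DWL = 3214.2857.
Increase = 3214.2857 − 1428.5714 = 1785.71.

1785.71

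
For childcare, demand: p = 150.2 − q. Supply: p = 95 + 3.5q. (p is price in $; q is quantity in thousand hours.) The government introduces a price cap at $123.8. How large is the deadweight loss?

$36.69 thousand

Competitive equilibrium: 150.2 − q = 95 + 3.5q → q* = 12.2667, p* = 137.9333.
At the ceiling p = 123.8, quantity supplied = (123.8 − 95)/3.5 = 8.2286.
Willingness to pay at q' = 8.2286: 150.2 − 1·8.2286 = 141.9714.
Δq = 12.2667 − 8.2286 = 4.0381; wedge = 141.9714 − 123.8 = 18.1714.
DWL = ½ × 4.0381 × 18.1714 = $36.69 thousand.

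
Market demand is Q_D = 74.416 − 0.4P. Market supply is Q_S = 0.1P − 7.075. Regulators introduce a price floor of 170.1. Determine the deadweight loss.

50.67

In inverse form: demand P = 186.04 − 2.5Q, supply P = 70.75 + 10Q.
Competitive equilibrium: 186.04 − 2.5Q = 70.75 + 10Q → Q* = 9.2232, P* = 162.982.
At the floor P = 170.1, quantity demanded = (186.04 − 170.1)/2.5 = 6.376.
Sellers' marginal cost at Q' = 6.376: 70.75 + 10·6.376 = 134.51.
ΔQ = 9.2232 − 6.376 = 2.8472; wedge = 170.1 − 134.51 = 35.59.
The triangle = ½ × 2.8472 × 35.59 = 50.67.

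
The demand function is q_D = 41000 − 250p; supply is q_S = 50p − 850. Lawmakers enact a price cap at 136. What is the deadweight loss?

367.50

In inverse form: demand p = 164 − 0.004q, supply p = 17 + 0.02q.
Competitive equilibrium: 164 − 0.004q = 17 + 0.02q → q* = 6125, p* = 139.5.
At the ceiling p = 136, quantity supplied = (136 − 17)/0.02 = 5950.
Willingness to pay at q' = 5950: 164 − 0.004·5950 = 140.2.
Δq = 6125 − 5950 = 175; wedge = 140.2 − 136 = 4.2.
Deadweight loss = ½ × 175 × 4.2 = 367.50.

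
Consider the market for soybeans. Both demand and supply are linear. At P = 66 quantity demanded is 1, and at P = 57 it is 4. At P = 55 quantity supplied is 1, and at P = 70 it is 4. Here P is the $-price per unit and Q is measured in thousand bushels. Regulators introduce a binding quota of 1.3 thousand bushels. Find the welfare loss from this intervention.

Demand slope = (57 − 66)/(4 − 1) = −3, so P = 69 − 3Q.
Supply slope = (70 − 55)/(4 − 1) = 5, so P = 50 + 5Q.
Competitive equilibrium: 69 − 3Q = 50 + 5Q → Q* = 2.375, P* = 61.875.
At Q = 1.3: demand price = 69 − 3·1.3 = 65.1; supply price = 50 + 5·1.3 = 56.5.
ΔQ = 2.375 − 1.3 = 1.075; wedge = 65.1 − 56.5 = 8.6.
DWL = ½ × 1.075 × 8.6 = $4.62 thousand.

$4.62 thousand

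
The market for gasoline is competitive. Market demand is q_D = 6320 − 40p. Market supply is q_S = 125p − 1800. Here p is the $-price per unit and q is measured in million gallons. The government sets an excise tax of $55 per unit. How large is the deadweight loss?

In inverse form: demand p = 158 − 0.025q, supply p = 14.4 + 0.008q.
Competitive equilibrium: 158 − 0.025q = 14.4 + 0.008q → q* = 4351.5152, p* = 49.2121.
With the tax, the buyer price exceeds the seller price by 55: (158 − 0.025q) − (14.4 + 0.008q) = 55 → q' = 2684.8485.
Δq = 4351.5152 − 2684.8485 = 1666.6667; the wedge equals the tax, 55.
Deadweight loss = ½ × 1666.6667 × 55 = $45833.33 million.

$45833.33 million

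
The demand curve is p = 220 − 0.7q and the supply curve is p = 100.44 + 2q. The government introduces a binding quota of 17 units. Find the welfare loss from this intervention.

1004.78

Competitive equilibrium: 220 − 0.7q = 100.44 + 2q → q* = 44.2815, p* = 189.003.
At q = 17: demand price = 220 − 0.7·17 = 208.1; supply price = 100.44 + 2·17 = 134.44.
Δq = 44.2815 − 17 = 27.2815; wedge = 208.1 − 134.44 = 73.66.
Deadweight loss = ½ × 27.2815 × 73.66 = 1004.78.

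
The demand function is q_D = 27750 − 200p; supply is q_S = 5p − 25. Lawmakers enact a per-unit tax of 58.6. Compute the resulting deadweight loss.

8375.51

In inverse form: demand p = 138.75 − 0.005q, supply p = 5 + 0.2q.
Competitive equilibrium: 138.75 − 0.005q = 5 + 0.2q → q* = 652.439, p* = 135.4878.
With the tax, the buyer price exceeds the seller price by 58.6: (138.75 − 0.005q) − (5 + 0.2q) = 58.6 → q' = 366.5854.
Δq = 652.439 − 366.5854 = 285.8536; the wedge equals the tax, 58.6.
Welfare loss = ½ × 285.8536 × 58.6 = 8375.51.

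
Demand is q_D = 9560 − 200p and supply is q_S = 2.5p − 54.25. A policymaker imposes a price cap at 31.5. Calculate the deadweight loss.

In inverse form: demand p = 47.8 − 0.005q, supply p = 21.7 + 0.4q.
Competitive equilibrium: 47.8 − 0.005q = 21.7 + 0.4q → q* = 64.4444, p* = 47.4778.
At the ceiling p = 31.5, quantity supplied = (31.5 − 21.7)/0.4 = 24.5.
Willingness to pay at q' = 24.5: 47.8 − 0.005·24.5 = 47.6775.
Δq = 64.4444 − 24.5 = 39.9444; wedge = 47.6775 − 31.5 = 16.1775.
Deadweight loss = ½ × 39.9444 × 16.1775 = 323.10.

323.10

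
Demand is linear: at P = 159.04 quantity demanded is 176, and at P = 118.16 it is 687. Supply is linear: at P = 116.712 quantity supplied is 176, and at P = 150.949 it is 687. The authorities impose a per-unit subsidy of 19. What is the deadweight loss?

1227.89

Demand slope = (118.16 − 159.04)/(687 − 176) = −0.08, so P = 173.12 − 0.08Q.
Supply slope = (150.949 − 116.712)/(687 − 176) = 0.067, so P = 104.92 + 0.067Q.
Competitive equilibrium: 173.12 − 0.08Q = 104.92 + 0.067Q → Q* = 463.9456, P* = 136.0044.
The subsidy lowers effective supply by 19: P = 85.92 + 0.067Q.
New quantity: 173.12 − 0.08Q = 85.92 + 0.067Q → Q' = 593.1973.
Overproduction ΔQ = 593.1973 − 463.9456 = 129.2517; wedge = subsidy = 19.
The triangle = ½ × 129.2517 × 19 = 1227.89.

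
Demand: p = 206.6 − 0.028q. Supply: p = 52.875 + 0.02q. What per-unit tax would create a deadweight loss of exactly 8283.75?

28.2

Competitive equilibrium: 206.6 − 0.028q = 52.875 + 0.02q → q* = 3202.6042, p* = 116.9271.
A tax t gives Δq = t/0.048 and wedge t, so DWL = t²/0.096.
t²/0.096 = 8283.75 → t² = 795.24 → t = 28.2.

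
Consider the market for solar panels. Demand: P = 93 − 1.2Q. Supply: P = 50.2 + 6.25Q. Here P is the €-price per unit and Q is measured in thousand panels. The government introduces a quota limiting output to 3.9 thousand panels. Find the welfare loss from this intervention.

€12.68 thousand

Competitive equilibrium: 93 − 1.2Q = 50.2 + 6.25Q → Q* = 5.745, P* = 86.106.
At Q = 3.9: demand price = 93 − 1.2·3.9 = 88.32; supply price = 50.2 + 6.25·3.9 = 74.575.
ΔQ = 5.745 − 3.9 = 1.845; wedge = 88.32 − 74.575 = 13.745.
Deadweight loss = ½ × 1.845 × 13.745 = €12.68 thousand.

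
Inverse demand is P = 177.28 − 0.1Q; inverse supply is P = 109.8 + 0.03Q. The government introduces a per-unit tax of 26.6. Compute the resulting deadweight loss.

2721.38

Competitive equilibrium: 177.28 − 0.1Q = 109.8 + 0.03Q → Q* = 519.0769, P* = 125.3723.
With the tax, the buyer price exceeds the seller price by 26.6: (177.28 − 0.1Q) − (109.8 + 0.03Q) = 26.6 → Q' = 314.4615.
ΔQ = 519.0769 − 314.4615 = 204.6154; the wedge equals the tax, 26.6.
Welfare loss = ½ × 204.6154 × 26.6 = 2721.38.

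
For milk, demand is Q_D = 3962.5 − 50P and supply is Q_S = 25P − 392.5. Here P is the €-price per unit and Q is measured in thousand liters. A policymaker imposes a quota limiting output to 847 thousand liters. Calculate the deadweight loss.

In inverse form: demand P = 79.25 − 0.02Q, supply P = 15.7 + 0.04Q.
Competitive equilibrium: 79.25 − 0.02Q = 15.7 + 0.04Q → Q* = 1059.1667, P* = 58.0667.
At Q = 847: demand price = 79.25 − 0.02·847 = 62.31; supply price = 15.7 + 0.04·847 = 49.58.
ΔQ = 1059.1667 − 847 = 212.1667; wedge = 62.31 − 49.58 = 12.73.
Welfare loss = ½ × 212.1667 × 12.73 = €1350.44 thousand.

€1350.44 thousand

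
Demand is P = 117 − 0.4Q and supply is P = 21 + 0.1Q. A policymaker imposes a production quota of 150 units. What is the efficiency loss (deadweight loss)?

441

Competitive equilibrium: 117 − 0.4Q = 21 + 0.1Q → Q* = 192, P* = 40.2.
At Q = 150: demand price = 117 − 0.4·150 = 57; supply price = 21 + 0.1·150 = 36.
ΔQ = 192 − 150 = 42; wedge = 57 − 36 = 21.
Welfare loss = ½ × 42 × 21 = 441.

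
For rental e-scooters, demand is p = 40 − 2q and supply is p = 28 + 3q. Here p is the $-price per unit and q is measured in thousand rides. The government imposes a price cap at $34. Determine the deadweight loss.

Competitive equilibrium: 40 − 2q = 28 + 3q → q* = 2.4, p* = 35.2.
At the ceiling p = 34, quantity supplied = (34 − 28)/3 = 2.
Willingness to pay at q' = 2: 40 − 2·2 = 36.
Δq = 2.4 − 2 = 0.4; wedge = 36 − 34 = 2.
Deadweight loss = ½ × 0.4 × 2 = $0.40 thousand.

$0.40 thousand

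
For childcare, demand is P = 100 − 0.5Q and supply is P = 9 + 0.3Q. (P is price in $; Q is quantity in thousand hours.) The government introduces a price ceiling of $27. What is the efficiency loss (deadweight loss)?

Competitive equilibrium: 100 − 0.5Q = 9 + 0.3Q → Q* = 113.75, P* = 43.125.
At the ceiling P = 27, quantity supplied = (27 − 9)/0.3 = 60.
Willingness to pay at Q' = 60: 100 − 0.5·60 = 70.
ΔQ = 113.75 − 60 = 53.75; wedge = 70 − 27 = 43.
Deadweight loss = ½ × 53.75 × 43 = $1155.625 thousand.

$1155.625 thousand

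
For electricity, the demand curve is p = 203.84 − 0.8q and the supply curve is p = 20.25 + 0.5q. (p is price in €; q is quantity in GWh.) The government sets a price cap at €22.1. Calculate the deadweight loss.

€12293.19

Competitive equilibrium: 203.84 − 0.8q = 20.25 + 0.5q → q* = 141.2231, p* = 90.8615.
At the ceiling p = 22.1, quantity supplied = (22.1 − 20.25)/0.5 = 3.7.
Willingness to pay at q' = 3.7: 203.84 − 0.8·3.7 = 200.88.
Δq = 141.2231 − 3.7 = 137.5231; wedge = 200.88 − 22.1 = 178.78.
The triangle = ½ × 137.5231 × 178.78 = €12293.19.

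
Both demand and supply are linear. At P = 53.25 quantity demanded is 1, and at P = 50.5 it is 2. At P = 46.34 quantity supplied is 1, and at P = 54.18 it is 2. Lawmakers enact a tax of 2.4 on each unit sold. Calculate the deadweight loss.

Demand slope = (50.5 − 53.25)/(2 − 1) = −2.75, so P = 56 − 2.75Q.
Supply slope = (54.18 − 46.34)/(2 − 1) = 7.84, so P = 38.5 + 7.84Q.
Competitive equilibrium: 56 − 2.75Q = 38.5 + 7.84Q → Q* = 1.6525, P* = 51.4556.
With the tax, the buyer price exceeds the seller price by 2.4: (56 − 2.75Q) − (38.5 + 7.84Q) = 2.4 → Q' = 1.4259.
ΔQ = 1.6525 − 1.4259 = 0.2266; the wedge equals the tax, 2.4.
Welfare loss = ½ × 0.2266 × 2.4 = 0.27.

0.27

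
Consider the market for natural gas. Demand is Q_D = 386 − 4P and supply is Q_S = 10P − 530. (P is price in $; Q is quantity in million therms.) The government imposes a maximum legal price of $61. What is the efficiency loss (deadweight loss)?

In inverse form: demand P = 96.5 − 0.25Q, supply P = 53 + 0.1Q.
Competitive equilibrium: 96.5 − 0.25Q = 53 + 0.1Q → Q* = 124.2857, P* = 65.4286.
At the ceiling P = 61, quantity supplied = (61 − 53)/0.1 = 80.
Willingness to pay at Q' = 80: 96.5 − 0.25·80 = 76.5.
ΔQ = 124.2857 − 80 = 44.2857; wedge = 76.5 − 61 = 15.5.
The triangle = ½ × 44.2857 × 15.5 = $343.21 million.

$343.21 million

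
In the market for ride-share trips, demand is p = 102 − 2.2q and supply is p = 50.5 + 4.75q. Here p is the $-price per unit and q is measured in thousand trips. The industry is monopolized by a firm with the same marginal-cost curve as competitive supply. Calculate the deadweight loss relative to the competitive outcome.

Competitive equilibrium: 102 − 2.2q = 50.5 + 4.75q → q* = 7.4101, p* = 85.6978.
Marginal revenue: MR = 102 − 4.4q. Set MR = MC: 102 − 4.4q = 50.5 + 4.75q → q_m = 5.6284.
Price p_m = 102 − 2.2·5.6284 = 89.6175; MC(q_m) = 50.5 + 4.75·5.6284 = 77.2349.
Competitive q* = 7.4101, so Δq = 1.7817; wedge = 89.6175 − 77.2349 = 12.3826.
Welfare loss = ½ × 1.7817 × 12.3826 = $11.03 thousand.

$11.03 thousand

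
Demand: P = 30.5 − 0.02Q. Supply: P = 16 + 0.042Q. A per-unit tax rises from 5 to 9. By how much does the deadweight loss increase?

Competitive equilibrium: 30.5 − 0.02Q = 16 + 0.042Q → Q* = 233.871, P* = 25.8226.
For a per-unit tax t: ΔQ = t/0.062, so DWL = ½·t·(t/0.062) = t²/0.124.
At t = 5: DWL = 201.613. At t = 9: DWL = 653.226.
Increase = 653.226 − 201.613 = 451.61.

451.61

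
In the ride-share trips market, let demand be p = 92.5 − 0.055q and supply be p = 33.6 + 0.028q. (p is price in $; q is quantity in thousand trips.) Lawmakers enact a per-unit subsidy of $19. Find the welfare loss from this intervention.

Competitive equilibrium: 92.5 − 0.055q = 33.6 + 0.028q → q* = 709.6386, p* = 53.4699.
The subsidy lowers effective supply by 19: p = 14.6 + 0.028q.
New quantity: 92.5 − 0.055q = 14.6 + 0.028q → q' = 938.5542.
Overproduction Δq = 938.5542 − 709.6386 = 228.9156; wedge = subsidy = 19.
Welfare loss = ½ × 228.9156 × 19 = $2174.70 thousand.

$2174.70 thousand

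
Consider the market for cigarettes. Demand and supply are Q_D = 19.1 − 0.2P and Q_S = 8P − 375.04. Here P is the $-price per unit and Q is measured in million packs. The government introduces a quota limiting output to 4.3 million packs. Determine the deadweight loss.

$68.94 million

In inverse form: demand P = 95.5 − 5Q, supply P = 46.88 + 0.125Q.
Competitive equilibrium: 95.5 − 5Q = 46.88 + 0.125Q → Q* = 9.4868, P* = 48.0659.
At Q = 4.3: demand price = 95.5 − 5·4.3 = 74; supply price = 46.88 + 0.125·4.3 = 47.4175.
ΔQ = 9.4868 − 4.3 = 5.1868; wedge = 74 − 47.4175 = 26.5825.
The triangle = ½ × 5.1868 × 26.5825 = $68.94 million.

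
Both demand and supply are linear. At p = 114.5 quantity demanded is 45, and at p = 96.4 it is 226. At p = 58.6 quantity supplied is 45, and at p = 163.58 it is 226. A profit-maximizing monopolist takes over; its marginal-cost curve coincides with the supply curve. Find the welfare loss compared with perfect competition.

90.43

Demand slope = (96.4 − 114.5)/(226 − 45) = −0.1, so p = 119 − 0.1q.
Supply slope = (163.58 − 58.6)/(226 − 45) = 0.58, so p = 32.5 + 0.58q.
Competitive equilibrium: 119 − 0.1q = 32.5 + 0.58q → q* = 127.2059, p* = 106.2794.
Marginal revenue: MR = 119 − 0.2q. Set MR = MC: 119 − 0.2q = 32.5 + 0.58q → q_m = 110.8974.
Price p_m = 119 − 0.1·110.8974 = 107.9103; MC(q_m) = 32.5 + 0.58·110.8974 = 96.8205.
Competitive q* = 127.2059, so Δq = 16.3085; wedge = 107.9103 − 96.8205 = 11.0898.
DWL = ½ × 16.3085 × 11.0898 = 90.43.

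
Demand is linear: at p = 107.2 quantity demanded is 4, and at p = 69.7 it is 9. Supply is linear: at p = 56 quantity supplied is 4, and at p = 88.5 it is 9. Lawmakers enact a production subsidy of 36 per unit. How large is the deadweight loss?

Demand slope = (69.7 − 107.2)/(9 − 4) = −7.5, so p = 137.2 − 7.5q.
Supply slope = (88.5 − 56)/(9 − 4) = 6.5, so p = 30 + 6.5q.
Competitive equilibrium: 137.2 − 7.5q = 30 + 6.5q → q* = 7.6571, p* = 79.7714.
The subsidy lowers effective supply by 36: p = 6.5q − 6.
New quantity: 137.2 − 7.5q = 6.5q − 6 → q' = 10.2286.
Overproduction Δq = 10.2286 − 7.6571 = 2.5715; wedge = subsidy = 36.
DWL = ½ × 2.5715 × 36 = 46.29.

46.29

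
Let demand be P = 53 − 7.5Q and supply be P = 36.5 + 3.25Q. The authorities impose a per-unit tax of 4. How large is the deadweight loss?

Competitive equilibrium: 53 − 7.5Q = 36.5 + 3.25Q → Q* = 1.5349, P* = 41.4884.
With the tax, the buyer price exceeds the seller price by 4: (53 − 7.5Q) − (36.5 + 3.25Q) = 4 → Q' = 1.1628.
ΔQ = 1.5349 − 1.1628 = 0.3721; the wedge equals the tax, 4.
DWL = ½ × 0.3721 × 4 = 0.74.

0.74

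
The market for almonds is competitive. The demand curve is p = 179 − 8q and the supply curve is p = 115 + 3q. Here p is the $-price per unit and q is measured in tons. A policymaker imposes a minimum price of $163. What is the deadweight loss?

$80.18

Competitive equilibrium: 179 − 8q = 115 + 3q → q* = 5.8182, p* = 132.4545.
At the floor p = 163, quantity demanded = (179 − 163)/8 = 2.
Sellers' marginal cost at q' = 2: 115 + 3·2 = 121.
Δq = 5.8182 − 2 = 3.8182; wedge = 163 − 121 = 42.
The triangle = ½ × 3.8182 × 42 = $80.18.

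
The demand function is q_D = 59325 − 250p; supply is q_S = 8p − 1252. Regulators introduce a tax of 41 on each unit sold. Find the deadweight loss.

6515.50

In inverse form: demand p = 237.3 − 0.004q, supply p = 156.5 + 0.125q.
Competitive equilibrium: 237.3 − 0.004q = 156.5 + 0.125q → q* = 626.3566, p* = 234.7946.
With the tax, the buyer price exceeds the seller price by 41: (237.3 − 0.004q) − (156.5 + 0.125q) = 41 → q' = 308.5271.
Δq = 626.3566 − 308.5271 = 317.8295; the wedge equals the tax, 41.
The triangle = ½ × 317.8295 × 41 = 6515.50.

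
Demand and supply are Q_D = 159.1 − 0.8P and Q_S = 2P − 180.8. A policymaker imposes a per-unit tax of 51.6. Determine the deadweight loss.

In inverse form: demand P = 198.875 − 1.25Q, supply P = 90.4 + 0.5Q.
Competitive equilibrium: 198.875 − 1.25Q = 90.4 + 0.5Q → Q* = 61.9857, P* = 121.3929.
With the tax, the buyer price exceeds the seller price by 51.6: (198.875 − 1.25Q) − (90.4 + 0.5Q) = 51.6 → Q' = 32.5.
ΔQ = 61.9857 − 32.5 = 29.4857; the wedge equals the tax, 51.6.
The triangle = ½ × 29.4857 × 51.6 = 760.73.

760.73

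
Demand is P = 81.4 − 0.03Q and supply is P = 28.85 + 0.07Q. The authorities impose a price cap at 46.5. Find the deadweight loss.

Competitive equilibrium: 81.4 − 0.03Q = 28.85 + 0.07Q → Q* = 525.5, P* = 65.635.
At the ceiling P = 46.5, quantity supplied = (46.5 − 28.85)/0.07 = 252.14286.
Willingness to pay at Q' = 252.14286: 81.4 − 0.03·252.14286 = 73.83571.
ΔQ = 525.5 − 252.14286 = 273.35714; wedge = 73.83571 − 46.5 = 27.33571.
DWL = ½ × 273.35714 × 27.33571 = 3736.21.

3736.21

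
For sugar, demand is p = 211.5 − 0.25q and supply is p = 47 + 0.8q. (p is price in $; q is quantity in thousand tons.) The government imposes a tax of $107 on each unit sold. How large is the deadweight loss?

Competitive equilibrium: 211.5 − 0.25q = 47 + 0.8q → q* = 156.666667, p* = 172.333333.
With the tax, the buyer price exceeds the seller price by 107: (211.5 − 0.25q) − (47 + 0.8q) = 107 → q' = 54.761905.
Δq = 156.666667 − 54.761905 = 101.904762; the wedge equals the tax, 107.
The triangle = ½ × 101.904762 × 107 = $5451.90 thousand.

$5451.90 thousand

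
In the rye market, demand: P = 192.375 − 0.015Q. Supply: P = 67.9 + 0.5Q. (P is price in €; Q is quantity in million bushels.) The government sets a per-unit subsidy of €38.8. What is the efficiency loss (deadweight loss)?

Competitive equilibrium: 192.375 − 0.015Q = 67.9 + 0.5Q → Q* = 241.699, P* = 188.7495.
The subsidy lowers effective supply by 38.8: P = 29.1 + 0.5Q.
New quantity: 192.375 − 0.015Q = 29.1 + 0.5Q → Q' = 317.0388.
Overproduction ΔQ = 317.0388 − 241.699 = 75.3398; wedge = subsidy = 38.8.
DWL = ½ × 75.3398 × 38.8 = €1461.59 million.

€1461.59 million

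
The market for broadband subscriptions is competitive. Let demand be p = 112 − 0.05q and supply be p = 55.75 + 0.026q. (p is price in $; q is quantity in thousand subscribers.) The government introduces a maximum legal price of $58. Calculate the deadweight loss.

$16232.99 thousand

Competitive equilibrium: 112 − 0.05q = 55.75 + 0.026q → q* = 740.13158, p* = 74.99342.
At the ceiling p = 58, quantity supplied = (58 − 55.75)/0.026 = 86.53846.
Willingness to pay at q' = 86.53846: 112 − 0.05·86.53846 = 107.67308.
Δq = 740.13158 − 86.53846 = 653.59312; wedge = 107.67308 − 58 = 49.67308.
Welfare loss = ½ × 653.59312 × 49.67308 = $16232.99 thousand.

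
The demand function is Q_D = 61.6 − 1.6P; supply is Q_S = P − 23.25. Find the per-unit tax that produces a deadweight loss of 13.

6.5

In inverse form: demand P = 38.5 − 0.625Q, supply P = 23.25 + Q.
Competitive equilibrium: 38.5 − 0.625Q = 23.25 + Q → Q* = 9.3846, P* = 32.6346.
A tax t gives ΔQ = t/1.625 and wedge t, so DWL = t²/3.25.
t²/3.25 = 13 → t² = 42.25 → t = 6.5.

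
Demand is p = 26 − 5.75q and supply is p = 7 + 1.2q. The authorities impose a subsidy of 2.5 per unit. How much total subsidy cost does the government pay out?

Competitive equilibrium: 26 − 5.75q = 7 + 1.2q → q* = 2.7338, p* = 10.2806.
The subsidy lowers effective supply by 2.5: p = 4.5 + 1.2q.
New quantity: 26 − 5.75q = 4.5 + 1.2q → q' = 3.0935.
Total subsidy cost = 2.5 × 3.0935 = 7.73.

7.73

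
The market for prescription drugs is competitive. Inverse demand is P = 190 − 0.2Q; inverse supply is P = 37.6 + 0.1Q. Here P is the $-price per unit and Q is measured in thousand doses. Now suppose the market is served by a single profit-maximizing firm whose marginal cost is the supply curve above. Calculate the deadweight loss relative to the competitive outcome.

$6193.536 thousand

Competitive equilibrium: 190 − 0.2Q = 37.6 + 0.1Q → Q* = 508, P* = 88.4.
Marginal revenue: MR = 190 − 0.4Q. Set MR = MC: 190 − 0.4Q = 37.6 + 0.1Q → Q_m = 304.8.
Price P_m = 190 − 0.2·304.8 = 129.04; MC(Q_m) = 37.6 + 0.1·304.8 = 68.08.
Competitive Q* = 508, so ΔQ = 203.2; wedge = 129.04 − 68.08 = 60.96.
DWL = ½ × 203.2 × 60.96 = $6193.536 thousand.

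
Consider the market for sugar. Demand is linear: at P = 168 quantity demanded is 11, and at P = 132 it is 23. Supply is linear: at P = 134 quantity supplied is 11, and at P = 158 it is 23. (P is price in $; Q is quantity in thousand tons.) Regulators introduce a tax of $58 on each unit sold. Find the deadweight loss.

Demand slope = (132 − 168)/(23 − 11) = −3, so P = 201 − 3Q.
Supply slope = (158 − 134)/(23 − 11) = 2, so P = 112 + 2Q.
Competitive equilibrium: 201 − 3Q = 112 + 2Q → Q* = 17.8, P* = 147.6.
With the tax, the buyer price exceeds the seller price by 58: (201 − 3Q) − (112 + 2Q) = 58 → Q' = 6.2.
ΔQ = 17.8 − 6.2 = 11.6; the wedge equals the tax, 58.
DWL = ½ × 11.6 × 58 = $336.40 thousand.

$336.40 thousand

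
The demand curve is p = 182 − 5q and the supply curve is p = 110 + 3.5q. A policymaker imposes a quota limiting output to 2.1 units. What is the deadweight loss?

Competitive equilibrium: 182 − 5q = 110 + 3.5q → q* = 8.4706, p* = 139.6471.
At q = 2.1: demand price = 182 − 5·2.1 = 171.5; supply price = 110 + 3.5·2.1 = 117.35.
Δq = 8.4706 − 2.1 = 6.3706; wedge = 171.5 − 117.35 = 54.15.
Welfare loss = ½ × 6.3706 × 54.15 = 172.48.

172.48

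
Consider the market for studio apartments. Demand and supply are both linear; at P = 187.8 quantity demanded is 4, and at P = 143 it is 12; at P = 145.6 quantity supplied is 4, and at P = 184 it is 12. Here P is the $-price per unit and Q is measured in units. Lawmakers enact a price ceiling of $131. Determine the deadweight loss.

Demand slope = (143 − 187.8)/(12 − 4) = −5.6, so P = 210.2 − 5.6Q.
Supply slope = (184 − 145.6)/(12 − 4) = 4.8, so P = 126.4 + 4.8Q.
Competitive equilibrium: 210.2 − 5.6Q = 126.4 + 4.8Q → Q* = 8.05769, P* = 165.07692.
At the ceiling P = 131, quantity supplied = (131 − 126.4)/4.8 = 0.95833.
Willingness to pay at Q' = 0.95833: 210.2 − 5.6·0.95833 = 204.83335.
ΔQ = 8.05769 − 0.95833 = 7.09936; wedge = 204.83335 − 131 = 73.83335.
Welfare loss = ½ × 7.09936 × 73.83335 = $262.08.

$262.08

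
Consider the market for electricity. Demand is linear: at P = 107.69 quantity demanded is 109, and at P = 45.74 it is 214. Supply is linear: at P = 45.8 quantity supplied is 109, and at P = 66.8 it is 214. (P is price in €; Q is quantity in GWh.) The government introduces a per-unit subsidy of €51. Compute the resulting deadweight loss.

Demand slope = (45.74 − 107.69)/(214 − 109) = −0.59, so P = 172 − 0.59Q.
Supply slope = (66.8 − 45.8)/(214 − 109) = 0.2, so P = 24 + 0.2Q.
Competitive equilibrium: 172 − 0.59Q = 24 + 0.2Q → Q* = 187.3418, P* = 61.4684.
The subsidy lowers effective supply by 51: P = 0.2Q − 27.
New quantity: 172 − 0.59Q = 0.2Q − 27 → Q' = 251.8987.
Overproduction ΔQ = 251.8987 − 187.3418 = 64.5569; wedge = subsidy = 51.
Deadweight loss = ½ × 64.5569 × 51 = €1646.20.

€1646.20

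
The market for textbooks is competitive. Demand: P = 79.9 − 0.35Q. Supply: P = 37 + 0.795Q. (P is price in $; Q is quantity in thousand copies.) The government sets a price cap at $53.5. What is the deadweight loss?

$159.90 thousand

Competitive equilibrium: 79.9 − 0.35Q = 37 + 0.795Q → Q* = 37.4672, P* = 66.7865.
At the ceiling P = 53.5, quantity supplied = (53.5 − 37)/0.795 = 20.7547.
Willingness to pay at Q' = 20.7547: 79.9 − 0.35·20.7547 = 72.6359.
ΔQ = 37.4672 − 20.7547 = 16.7125; wedge = 72.6359 − 53.5 = 19.1359.
DWL = ½ × 16.7125 × 19.1359 = $159.90 thousand.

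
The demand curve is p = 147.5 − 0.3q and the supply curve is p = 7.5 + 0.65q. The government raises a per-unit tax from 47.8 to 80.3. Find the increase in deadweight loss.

Competitive equilibrium: 147.5 − 0.3q = 7.5 + 0.65q → q* = 147.3684, p* = 103.2895.
For a per-unit tax t: Δq = t/0.95, so DWL = ½·t·(t/0.95) = t²/1.9.
At t = 47.8: DWL = 1202.5474. At t = 80.3: DWL = 3393.7316.
Increase = 3393.7316 − 1202.5474 = 2191.18.

2191.18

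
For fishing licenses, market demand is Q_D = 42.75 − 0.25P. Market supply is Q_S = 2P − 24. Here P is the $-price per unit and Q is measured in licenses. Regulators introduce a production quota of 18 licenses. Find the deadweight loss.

In inverse form: demand P = 171 − 4Q, supply P = 12 + 0.5Q.
Competitive equilibrium: 171 − 4Q = 12 + 0.5Q → Q* = 35.3333, P* = 29.6667.
At Q = 18: demand price = 171 − 4·18 = 99; supply price = 12 + 0.5·18 = 21.
ΔQ = 35.3333 − 18 = 17.3333; wedge = 99 − 21 = 78.
The triangle = ½ × 17.3333 × 78 = $676.

$676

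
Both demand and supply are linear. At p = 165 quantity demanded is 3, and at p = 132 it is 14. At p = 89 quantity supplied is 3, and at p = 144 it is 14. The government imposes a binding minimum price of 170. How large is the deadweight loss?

Demand slope = (132 − 165)/(14 − 3) = −3, so p = 174 − 3q.
Supply slope = (144 − 89)/(14 − 3) = 5, so p = 74 + 5q.
Competitive equilibrium: 174 − 3q = 74 + 5q → q* = 12.5, p* = 136.5.
At the floor p = 170, quantity demanded = (174 − 170)/3 = 1.3333.
Sellers' marginal cost at q' = 1.3333: 74 + 5·1.3333 = 80.6665.
Δq = 12.5 − 1.3333 = 11.1667; wedge = 170 − 80.6665 = 89.3335.
Welfare loss = ½ × 11.1667 × 89.3335 = 498.78.

498.78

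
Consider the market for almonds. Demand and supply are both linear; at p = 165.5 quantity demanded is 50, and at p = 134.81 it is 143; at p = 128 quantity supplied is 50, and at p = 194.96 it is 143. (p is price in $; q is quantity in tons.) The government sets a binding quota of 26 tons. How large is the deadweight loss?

$1872.04

Demand slope = (134.81 − 165.5)/(143 − 50) = −0.33, so p = 182 − 0.33q.
Supply slope = (194.96 − 128)/(143 − 50) = 0.72, so p = 92 + 0.72q.
Competitive equilibrium: 182 − 0.33q = 92 + 0.72q → q* = 85.7143, p* = 153.7143.
At q = 26: demand price = 182 − 0.33·26 = 173.42; supply price = 92 + 0.72·26 = 110.72.
Δq = 85.7143 − 26 = 59.7143; wedge = 173.42 − 110.72 = 62.7.
DWL = ½ × 59.7143 × 62.7 = $1872.04.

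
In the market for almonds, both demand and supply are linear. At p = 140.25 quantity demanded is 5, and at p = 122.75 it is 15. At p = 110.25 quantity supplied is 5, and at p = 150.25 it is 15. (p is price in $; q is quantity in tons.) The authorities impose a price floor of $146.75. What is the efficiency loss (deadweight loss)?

Demand slope = (122.75 − 140.25)/(15 − 5) = −1.75, so p = 149 − 1.75q.
Supply slope = (150.25 − 110.25)/(15 − 5) = 4, so p = 90.25 + 4q.
Competitive equilibrium: 149 − 1.75q = 90.25 + 4q → q* = 10.2174, p* = 131.1196.
At the floor p = 146.75, quantity demanded = (149 − 146.75)/1.75 = 1.2857.
Sellers' marginal cost at q' = 1.2857: 90.25 + 4·1.2857 = 95.3928.
Δq = 10.2174 − 1.2857 = 8.9317; wedge = 146.75 − 95.3928 = 51.3572.
The triangle = ½ × 8.9317 × 51.3572 = $229.35.

$229.35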